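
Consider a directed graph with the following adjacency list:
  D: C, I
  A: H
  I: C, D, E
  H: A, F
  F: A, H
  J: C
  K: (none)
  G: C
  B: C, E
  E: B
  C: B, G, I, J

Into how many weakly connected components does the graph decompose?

From A: component {A, F, H}.
From B: component {B, C, D, E, G, I, J}.
From K: component {K}.
That's 3 components.

3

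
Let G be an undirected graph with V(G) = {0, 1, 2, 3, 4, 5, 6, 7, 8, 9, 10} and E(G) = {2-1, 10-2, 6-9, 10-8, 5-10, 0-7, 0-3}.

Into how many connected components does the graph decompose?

4

From 0: component {0, 3, 7}.
From 1: component {1, 2, 5, 8, 10}.
From 4: component {4}.
From 6: component {6, 9}.
That's 4 components.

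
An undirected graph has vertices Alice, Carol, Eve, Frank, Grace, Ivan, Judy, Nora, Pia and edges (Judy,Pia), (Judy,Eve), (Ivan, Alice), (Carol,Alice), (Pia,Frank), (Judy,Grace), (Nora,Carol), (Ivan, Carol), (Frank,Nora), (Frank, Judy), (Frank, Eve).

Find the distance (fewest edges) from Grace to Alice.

5

Distance 0: Grace.
Distance 1: Judy.
Distance 2: Eve, Frank, Pia.
Distance 3: Nora.
Distance 4: Carol.
Distance 5: Alice, Ivan — contains Alice.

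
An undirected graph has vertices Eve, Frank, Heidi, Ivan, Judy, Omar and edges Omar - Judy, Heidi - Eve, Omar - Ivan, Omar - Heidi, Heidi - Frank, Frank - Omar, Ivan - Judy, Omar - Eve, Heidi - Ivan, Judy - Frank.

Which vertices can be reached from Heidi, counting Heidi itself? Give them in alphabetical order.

Start at Heidi.
Its neighbours: Eve, Frank, Ivan, Omar.
Then their neighbours: Judy.
Every vertex is now reached.

Eve, Frank, Heidi, Ivan, Judy, Omar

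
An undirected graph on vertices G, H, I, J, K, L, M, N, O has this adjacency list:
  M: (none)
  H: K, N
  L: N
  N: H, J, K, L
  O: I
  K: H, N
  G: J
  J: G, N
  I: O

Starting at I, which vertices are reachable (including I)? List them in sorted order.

Start at I.
Its neighbours: O.
Nothing further is reachable.

I, O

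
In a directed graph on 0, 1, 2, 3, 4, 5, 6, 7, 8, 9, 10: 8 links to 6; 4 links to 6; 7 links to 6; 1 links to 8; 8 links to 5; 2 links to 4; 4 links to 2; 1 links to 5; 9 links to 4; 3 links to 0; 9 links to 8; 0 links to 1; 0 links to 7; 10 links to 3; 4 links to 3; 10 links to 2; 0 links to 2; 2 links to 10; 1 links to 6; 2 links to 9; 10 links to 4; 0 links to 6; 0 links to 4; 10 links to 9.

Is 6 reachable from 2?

Yes

Explore from 2.
Distance 1: reach 4, 9, 10.
Distance 2: reach 3, 6, 8.
Found 6.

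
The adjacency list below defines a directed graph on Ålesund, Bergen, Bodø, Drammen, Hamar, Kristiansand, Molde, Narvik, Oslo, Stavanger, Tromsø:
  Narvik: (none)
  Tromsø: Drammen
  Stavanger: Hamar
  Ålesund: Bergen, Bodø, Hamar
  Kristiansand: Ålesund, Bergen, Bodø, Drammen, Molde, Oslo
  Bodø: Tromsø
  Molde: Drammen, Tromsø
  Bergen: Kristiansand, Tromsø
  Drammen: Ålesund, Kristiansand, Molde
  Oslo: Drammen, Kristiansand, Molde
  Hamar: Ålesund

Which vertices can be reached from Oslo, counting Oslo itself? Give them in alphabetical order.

Start at Oslo.
Its neighbours: Drammen, Kristiansand, Molde.
Then their neighbours: Ålesund, Bergen, Bodø, Tromsø.
Then next layer: Hamar.
Nothing further is reachable.

Ålesund, Bergen, Bodø, Drammen, Hamar, Kristiansand, Molde, Oslo, Tromsø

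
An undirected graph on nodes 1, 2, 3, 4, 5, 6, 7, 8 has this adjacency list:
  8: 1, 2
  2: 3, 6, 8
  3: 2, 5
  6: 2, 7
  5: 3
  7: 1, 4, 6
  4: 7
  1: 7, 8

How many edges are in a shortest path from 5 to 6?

3

Distance 0: 5.
Distance 1: 3.
Distance 2: 2.
Distance 3: 6, 8 — contains 6.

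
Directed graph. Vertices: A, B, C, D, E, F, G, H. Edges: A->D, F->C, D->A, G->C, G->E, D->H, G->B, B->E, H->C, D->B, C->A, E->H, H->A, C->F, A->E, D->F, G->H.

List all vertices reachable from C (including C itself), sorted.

Start at C.
Its neighbours: A, F.
Then their neighbours: D, E.
Then next layer: B, H.
Nothing further is reachable.

A, B, C, D, E, F, H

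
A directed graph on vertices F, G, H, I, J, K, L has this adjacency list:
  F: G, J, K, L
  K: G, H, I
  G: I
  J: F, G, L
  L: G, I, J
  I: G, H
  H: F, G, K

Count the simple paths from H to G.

12

H→F→G
H→F→J→G
H→F→J→L→G
H→F→J→L→I→G
H→F→K→G
H→F→K→I→G
H→F→L→G
H→F→L→I→G
H→F→L→J→G
H→G
H→K→G
H→K→I→G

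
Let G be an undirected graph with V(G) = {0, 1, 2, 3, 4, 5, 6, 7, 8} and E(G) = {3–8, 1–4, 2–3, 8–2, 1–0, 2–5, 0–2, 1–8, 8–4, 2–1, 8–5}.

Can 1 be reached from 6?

6 has no edges, so nothing is reachable from it.

No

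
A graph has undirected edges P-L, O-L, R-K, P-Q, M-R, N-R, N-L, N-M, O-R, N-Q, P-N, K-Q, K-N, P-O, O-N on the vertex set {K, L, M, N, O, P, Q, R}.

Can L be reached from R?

Yes

Explore from R.
Distance 1: reach K, M, N, O.
Distance 2: reach L, P, Q.
Found L.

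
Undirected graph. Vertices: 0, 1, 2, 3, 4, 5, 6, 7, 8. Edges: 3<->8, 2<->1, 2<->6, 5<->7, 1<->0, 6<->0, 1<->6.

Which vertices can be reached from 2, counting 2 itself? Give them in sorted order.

Start at 2.
Its neighbours: 1, 6.
Then their neighbours: 0.
Nothing further is reachable.

0, 1, 2, 6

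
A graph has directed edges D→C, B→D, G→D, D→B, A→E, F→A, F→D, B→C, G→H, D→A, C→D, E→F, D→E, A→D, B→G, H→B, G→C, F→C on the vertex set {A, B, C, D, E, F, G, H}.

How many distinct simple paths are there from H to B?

H→B

1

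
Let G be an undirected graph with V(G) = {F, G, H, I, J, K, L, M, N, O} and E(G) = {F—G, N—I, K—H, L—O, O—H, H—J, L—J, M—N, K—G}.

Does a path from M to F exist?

Explore from M.
Distance 1: reach N.
Distance 2: reach I.
The search is exhausted without reaching F; it lies in a different component.

No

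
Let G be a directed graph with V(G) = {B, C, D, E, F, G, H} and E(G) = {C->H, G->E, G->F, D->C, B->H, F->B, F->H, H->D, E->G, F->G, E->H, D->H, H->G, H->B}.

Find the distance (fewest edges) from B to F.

3

Distance 0: B.
Distance 1: H.
Distance 2: D, G.
Distance 3: C, E, F — contains F.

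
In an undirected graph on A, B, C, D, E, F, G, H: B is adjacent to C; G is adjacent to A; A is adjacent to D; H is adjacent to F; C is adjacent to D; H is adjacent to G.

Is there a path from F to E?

No

Explore from F.
Distance 1: reach H.
Distance 2: reach G.
Distance 3: reach A.
Distance 4: reach D.
Distance 5: reach C.
Distance 6: reach B.
The search is exhausted without reaching E; it lies in a different component.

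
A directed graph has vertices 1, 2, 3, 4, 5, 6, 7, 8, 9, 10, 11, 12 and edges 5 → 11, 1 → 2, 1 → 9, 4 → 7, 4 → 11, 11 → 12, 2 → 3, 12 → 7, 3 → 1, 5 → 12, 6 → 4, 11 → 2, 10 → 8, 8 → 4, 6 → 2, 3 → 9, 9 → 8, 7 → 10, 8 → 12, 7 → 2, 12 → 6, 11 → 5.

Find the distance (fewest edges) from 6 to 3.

Distance 0: 6.
Distance 1: 2, 4.
Distance 2: 3, 7, 11 — contains 3.

2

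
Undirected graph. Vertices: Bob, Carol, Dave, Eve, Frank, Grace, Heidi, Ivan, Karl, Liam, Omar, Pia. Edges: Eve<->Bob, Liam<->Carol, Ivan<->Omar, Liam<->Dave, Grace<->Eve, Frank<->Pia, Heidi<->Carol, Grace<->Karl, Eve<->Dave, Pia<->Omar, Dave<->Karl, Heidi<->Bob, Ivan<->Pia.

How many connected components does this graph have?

2

From Bob: component {Bob, Carol, Dave, Eve, Grace, Heidi, Karl, Liam}.
From Frank: component {Frank, Ivan, Omar, Pia}.
That's 2 components.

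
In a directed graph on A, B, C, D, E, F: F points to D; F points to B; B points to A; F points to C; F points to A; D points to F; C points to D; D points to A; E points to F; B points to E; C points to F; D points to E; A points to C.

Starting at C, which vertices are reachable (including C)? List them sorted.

A, B, C, D, E, F

Start at C.
Its neighbours: D, F.
Then their neighbours: A, B, E.
Every vertex is now reached.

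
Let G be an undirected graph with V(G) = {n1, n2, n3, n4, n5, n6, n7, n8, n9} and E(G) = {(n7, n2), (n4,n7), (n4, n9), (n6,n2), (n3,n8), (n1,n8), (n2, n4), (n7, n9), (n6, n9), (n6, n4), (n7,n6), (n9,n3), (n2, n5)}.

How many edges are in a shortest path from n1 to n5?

Distance 0: n1.
Distance 1: n8.
Distance 2: n3.
Distance 3: n9.
Distance 4: n4, n6, n7.
Distance 5: n2.
Distance 6: n5 — contains n5.

6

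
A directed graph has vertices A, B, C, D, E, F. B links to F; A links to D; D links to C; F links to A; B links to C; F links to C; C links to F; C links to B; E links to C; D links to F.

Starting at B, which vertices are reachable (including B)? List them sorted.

A, B, C, D, F

Start at B.
Its neighbours: C, F.
Then their neighbours: A.
Then next layer: D.
Nothing further is reachable.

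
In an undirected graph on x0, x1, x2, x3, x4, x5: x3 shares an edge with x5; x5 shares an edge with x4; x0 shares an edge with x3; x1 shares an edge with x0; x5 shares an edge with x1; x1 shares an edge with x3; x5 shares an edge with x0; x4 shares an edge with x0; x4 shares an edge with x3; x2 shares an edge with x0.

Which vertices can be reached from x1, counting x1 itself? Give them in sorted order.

x0, x1, x2, x3, x4, x5

Start at x1.
Its neighbours: x0, x3, x5.
Then their neighbours: x2, x4.
Every vertex is now reached.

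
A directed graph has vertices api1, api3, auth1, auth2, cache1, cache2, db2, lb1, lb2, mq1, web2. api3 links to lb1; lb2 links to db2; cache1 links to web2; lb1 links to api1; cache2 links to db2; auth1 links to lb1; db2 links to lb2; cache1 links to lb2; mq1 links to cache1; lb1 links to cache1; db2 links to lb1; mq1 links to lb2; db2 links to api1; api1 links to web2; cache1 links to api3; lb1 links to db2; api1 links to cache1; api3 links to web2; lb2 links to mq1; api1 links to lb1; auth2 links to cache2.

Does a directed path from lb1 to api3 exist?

Yes

Explore from lb1.
Distance 1: reach api1, cache1, db2.
Distance 2: reach api3, lb2, web2.
Found api3.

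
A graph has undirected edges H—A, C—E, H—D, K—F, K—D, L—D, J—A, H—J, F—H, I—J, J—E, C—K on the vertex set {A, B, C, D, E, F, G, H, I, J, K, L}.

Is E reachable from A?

Yes

Explore from A.
Distance 1: reach H, J.
Distance 2: reach D, E, F, I.
Found E.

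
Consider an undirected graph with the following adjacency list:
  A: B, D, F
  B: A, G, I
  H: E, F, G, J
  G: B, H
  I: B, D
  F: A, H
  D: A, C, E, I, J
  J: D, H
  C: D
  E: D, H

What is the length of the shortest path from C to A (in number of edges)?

2

Distance 0: C.
Distance 1: D.
Distance 2: A, E, I, J — contains A.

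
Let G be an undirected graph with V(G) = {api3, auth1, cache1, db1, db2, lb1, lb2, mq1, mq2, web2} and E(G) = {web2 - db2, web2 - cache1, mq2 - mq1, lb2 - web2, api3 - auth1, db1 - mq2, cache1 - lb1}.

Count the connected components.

3

From api3: component {api3, auth1}.
From cache1: component {cache1, db2, lb1, lb2, web2}.
From db1: component {db1, mq1, mq2}.
That's 3 components.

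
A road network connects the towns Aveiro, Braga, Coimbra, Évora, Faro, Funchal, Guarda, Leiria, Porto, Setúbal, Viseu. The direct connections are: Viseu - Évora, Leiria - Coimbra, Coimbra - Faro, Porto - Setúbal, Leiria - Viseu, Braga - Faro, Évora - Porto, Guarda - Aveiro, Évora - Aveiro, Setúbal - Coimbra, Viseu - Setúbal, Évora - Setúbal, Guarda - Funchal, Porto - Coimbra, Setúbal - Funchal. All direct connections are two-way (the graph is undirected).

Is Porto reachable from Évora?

Explore from Évora.
Distance 1: reach Aveiro, Porto, Setúbal, Viseu.
Found Porto.

Yes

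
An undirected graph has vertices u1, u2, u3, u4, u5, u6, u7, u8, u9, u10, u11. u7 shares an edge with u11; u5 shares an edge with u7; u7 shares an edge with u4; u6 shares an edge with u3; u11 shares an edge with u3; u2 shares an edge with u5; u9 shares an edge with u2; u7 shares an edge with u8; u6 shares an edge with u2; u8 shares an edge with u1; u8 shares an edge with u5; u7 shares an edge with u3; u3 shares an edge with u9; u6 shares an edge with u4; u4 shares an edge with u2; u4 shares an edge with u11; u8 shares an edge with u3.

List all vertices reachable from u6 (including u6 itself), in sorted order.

Start at u6.
Its neighbours: u2, u3, u4.
Then their neighbours: u5, u7, u8, u9, u11.
Then next layer: u1.
Nothing further is reachable.

u1, u2, u3, u4, u5, u6, u7, u8, u9, u11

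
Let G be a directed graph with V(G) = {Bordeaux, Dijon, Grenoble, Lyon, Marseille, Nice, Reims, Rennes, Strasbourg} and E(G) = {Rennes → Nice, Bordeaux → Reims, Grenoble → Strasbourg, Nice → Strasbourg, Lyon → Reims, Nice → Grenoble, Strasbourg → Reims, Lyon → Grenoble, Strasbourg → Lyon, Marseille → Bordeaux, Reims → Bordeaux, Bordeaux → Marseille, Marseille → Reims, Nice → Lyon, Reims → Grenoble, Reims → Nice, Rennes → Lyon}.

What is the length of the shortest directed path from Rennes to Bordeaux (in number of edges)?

Distance 0: Rennes.
Distance 1: Lyon, Nice.
Distance 2: Grenoble, Reims, Strasbourg.
Distance 3: Bordeaux — contains Bordeaux.

3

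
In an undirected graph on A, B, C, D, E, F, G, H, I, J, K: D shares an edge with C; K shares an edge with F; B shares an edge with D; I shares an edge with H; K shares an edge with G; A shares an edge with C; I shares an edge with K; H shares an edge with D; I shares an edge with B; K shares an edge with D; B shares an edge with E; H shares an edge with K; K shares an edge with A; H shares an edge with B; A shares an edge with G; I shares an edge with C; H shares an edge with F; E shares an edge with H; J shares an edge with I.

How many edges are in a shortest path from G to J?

Distance 0: G.
Distance 1: A, K.
Distance 2: C, D, F, H, I.
Distance 3: B, E, J — contains J.

3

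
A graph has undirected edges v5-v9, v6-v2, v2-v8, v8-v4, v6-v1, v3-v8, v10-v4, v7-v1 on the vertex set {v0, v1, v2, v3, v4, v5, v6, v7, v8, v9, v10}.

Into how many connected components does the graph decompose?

3

From v0: component {v0}.
From v1: component {v1, v2, v3, v4, v6, v7, v8, v10}.
From v5: component {v5, v9}.
That's 3 components.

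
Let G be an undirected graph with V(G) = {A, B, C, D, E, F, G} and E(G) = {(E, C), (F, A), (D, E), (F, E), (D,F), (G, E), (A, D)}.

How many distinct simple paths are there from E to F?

E–D–A–F
E–D–F
E–F

3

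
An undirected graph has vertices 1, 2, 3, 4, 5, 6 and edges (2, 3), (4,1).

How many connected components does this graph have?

From 1: component {1, 4}.
From 2: component {2, 3}.
From 5: component {5}.
From 6: component {6}.
That's 4 components.

4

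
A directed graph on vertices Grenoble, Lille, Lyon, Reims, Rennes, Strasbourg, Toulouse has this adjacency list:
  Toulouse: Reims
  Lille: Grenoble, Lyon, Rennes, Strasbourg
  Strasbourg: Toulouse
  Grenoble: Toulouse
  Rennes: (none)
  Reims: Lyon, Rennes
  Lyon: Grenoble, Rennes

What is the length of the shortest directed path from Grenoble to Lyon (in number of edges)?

Distance 0: Grenoble.
Distance 1: Toulouse.
Distance 2: Reims.
Distance 3: Lyon, Rennes — contains Lyon.

3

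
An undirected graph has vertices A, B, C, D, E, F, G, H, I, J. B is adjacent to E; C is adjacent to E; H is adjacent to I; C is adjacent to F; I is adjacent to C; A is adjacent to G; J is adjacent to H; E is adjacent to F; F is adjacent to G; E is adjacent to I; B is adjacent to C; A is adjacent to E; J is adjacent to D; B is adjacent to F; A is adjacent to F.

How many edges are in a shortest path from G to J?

5

Distance 0: G.
Distance 1: A, F.
Distance 2: B, C, E.
Distance 3: I.
Distance 4: H.
Distance 5: J — contains J.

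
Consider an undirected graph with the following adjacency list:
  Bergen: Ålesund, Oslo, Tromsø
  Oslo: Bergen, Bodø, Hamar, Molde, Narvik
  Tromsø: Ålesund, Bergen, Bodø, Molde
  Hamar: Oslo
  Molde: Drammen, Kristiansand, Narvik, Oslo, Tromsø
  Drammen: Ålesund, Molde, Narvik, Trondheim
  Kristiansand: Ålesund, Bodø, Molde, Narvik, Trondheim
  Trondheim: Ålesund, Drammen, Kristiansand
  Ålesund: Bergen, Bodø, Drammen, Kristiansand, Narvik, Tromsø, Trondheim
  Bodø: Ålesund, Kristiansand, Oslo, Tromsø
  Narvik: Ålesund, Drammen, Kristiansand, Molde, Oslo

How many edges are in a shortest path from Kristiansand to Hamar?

Distance 0: Kristiansand.
Distance 1: Ålesund, Bodø, Molde, Narvik, Trondheim.
Distance 2: Bergen, Drammen, Oslo, Tromsø.
Distance 3: Hamar — contains Hamar.

3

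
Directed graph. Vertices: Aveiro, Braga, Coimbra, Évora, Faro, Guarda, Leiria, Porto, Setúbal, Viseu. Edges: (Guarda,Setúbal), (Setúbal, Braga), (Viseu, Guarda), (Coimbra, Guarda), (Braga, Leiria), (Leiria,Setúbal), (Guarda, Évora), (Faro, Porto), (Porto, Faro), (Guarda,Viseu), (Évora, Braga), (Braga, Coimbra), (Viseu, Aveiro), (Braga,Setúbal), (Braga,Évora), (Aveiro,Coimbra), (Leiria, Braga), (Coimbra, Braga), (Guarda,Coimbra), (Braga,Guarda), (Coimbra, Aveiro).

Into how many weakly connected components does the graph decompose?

2

From Aveiro: component {Aveiro, Braga, Coimbra, Évora, Guarda, Leiria, Setúbal, Viseu}.
From Faro: component {Faro, Porto}.
That's 2 components.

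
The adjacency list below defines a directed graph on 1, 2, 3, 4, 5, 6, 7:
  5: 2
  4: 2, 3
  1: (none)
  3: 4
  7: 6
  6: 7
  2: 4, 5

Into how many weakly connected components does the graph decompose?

From 1: component {1}.
From 2: component {2, 3, 4, 5}.
From 6: component {6, 7}.
That's 3 components.

3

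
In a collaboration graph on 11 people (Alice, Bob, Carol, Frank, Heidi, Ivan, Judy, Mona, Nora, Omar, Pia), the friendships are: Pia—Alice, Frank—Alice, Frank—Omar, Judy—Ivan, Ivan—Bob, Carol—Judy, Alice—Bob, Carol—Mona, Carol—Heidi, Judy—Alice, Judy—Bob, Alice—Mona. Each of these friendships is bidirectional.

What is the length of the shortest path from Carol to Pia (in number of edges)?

3

Distance 0: Carol.
Distance 1: Heidi, Judy, Mona.
Distance 2: Alice, Bob, Ivan.
Distance 3: Frank, Pia — contains Pia.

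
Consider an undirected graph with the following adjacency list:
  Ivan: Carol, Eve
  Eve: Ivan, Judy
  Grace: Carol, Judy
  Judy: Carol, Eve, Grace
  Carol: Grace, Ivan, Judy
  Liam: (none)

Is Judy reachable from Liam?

Liam has no edges, so nothing is reachable from it.

No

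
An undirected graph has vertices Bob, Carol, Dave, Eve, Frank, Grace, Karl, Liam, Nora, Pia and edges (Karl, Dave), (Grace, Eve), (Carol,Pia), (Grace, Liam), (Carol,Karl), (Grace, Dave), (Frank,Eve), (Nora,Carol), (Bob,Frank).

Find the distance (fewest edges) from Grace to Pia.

Distance 0: Grace.
Distance 1: Dave, Eve, Liam.
Distance 2: Frank, Karl.
Distance 3: Bob, Carol.
Distance 4: Nora, Pia — contains Pia.

4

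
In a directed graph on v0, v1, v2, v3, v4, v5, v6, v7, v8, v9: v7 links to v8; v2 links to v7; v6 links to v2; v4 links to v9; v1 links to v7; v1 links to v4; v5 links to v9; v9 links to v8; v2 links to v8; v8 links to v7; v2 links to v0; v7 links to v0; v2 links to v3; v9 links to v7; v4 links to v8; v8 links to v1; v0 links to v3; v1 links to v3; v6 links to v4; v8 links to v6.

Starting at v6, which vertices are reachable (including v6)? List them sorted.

Start at v6.
Its neighbours: v2, v4.
Then their neighbours: v0, v3, v7, v8, v9.
Then next layer: v1.
Nothing further is reachable.

v0, v1, v2, v3, v4, v6, v7, v8, v9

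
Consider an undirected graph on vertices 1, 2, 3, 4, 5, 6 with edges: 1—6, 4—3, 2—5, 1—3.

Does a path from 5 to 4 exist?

Explore from 5.
Distance 1: reach 2.
The search is exhausted without reaching 4; it lies in a different component.

No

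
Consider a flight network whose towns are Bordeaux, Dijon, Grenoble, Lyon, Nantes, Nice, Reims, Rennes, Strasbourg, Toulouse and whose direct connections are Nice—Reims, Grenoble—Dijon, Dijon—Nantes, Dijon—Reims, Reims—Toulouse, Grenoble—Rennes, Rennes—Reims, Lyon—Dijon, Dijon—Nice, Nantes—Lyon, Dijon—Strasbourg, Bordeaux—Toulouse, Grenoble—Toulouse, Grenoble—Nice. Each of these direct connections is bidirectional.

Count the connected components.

1

From Bordeaux: component {Bordeaux, Dijon, Grenoble, Lyon, Nantes, Nice, Reims, Rennes, Strasbourg, Toulouse}.
That's 1 component.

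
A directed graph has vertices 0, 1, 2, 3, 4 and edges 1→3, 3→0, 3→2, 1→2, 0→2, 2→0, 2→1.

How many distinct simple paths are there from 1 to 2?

3

1→2
1→3→0→2
1→3→2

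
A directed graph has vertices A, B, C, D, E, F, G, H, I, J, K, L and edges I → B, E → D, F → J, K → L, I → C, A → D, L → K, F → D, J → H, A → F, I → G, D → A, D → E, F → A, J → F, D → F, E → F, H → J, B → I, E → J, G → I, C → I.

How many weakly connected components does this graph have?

3

From A: component {A, D, E, F, H, J}.
From B: component {B, C, G, I}.
From K: component {K, L}.
That's 3 components.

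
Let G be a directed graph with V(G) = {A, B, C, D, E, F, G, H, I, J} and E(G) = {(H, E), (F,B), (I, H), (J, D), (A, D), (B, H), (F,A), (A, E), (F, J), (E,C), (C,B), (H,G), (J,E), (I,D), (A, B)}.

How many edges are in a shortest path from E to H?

3

Distance 0: E.
Distance 1: C.
Distance 2: B.
Distance 3: H — contains H.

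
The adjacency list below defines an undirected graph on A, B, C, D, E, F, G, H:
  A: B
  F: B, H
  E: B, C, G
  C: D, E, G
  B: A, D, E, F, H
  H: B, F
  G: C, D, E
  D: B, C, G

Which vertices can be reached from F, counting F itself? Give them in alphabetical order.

Start at F.
Its neighbours: B, H.
Then their neighbours: A, D, E.
Then next layer: C, G.
Every vertex is now reached.

A, B, C, D, E, F, G, H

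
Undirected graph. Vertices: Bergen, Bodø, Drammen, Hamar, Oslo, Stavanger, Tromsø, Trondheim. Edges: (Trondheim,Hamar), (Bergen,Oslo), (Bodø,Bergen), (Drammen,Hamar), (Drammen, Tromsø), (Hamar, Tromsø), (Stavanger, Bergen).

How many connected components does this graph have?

From Bergen: component {Bergen, Bodø, Oslo, Stavanger}.
From Drammen: component {Drammen, Hamar, Tromsø, Trondheim}.
That's 2 components.

2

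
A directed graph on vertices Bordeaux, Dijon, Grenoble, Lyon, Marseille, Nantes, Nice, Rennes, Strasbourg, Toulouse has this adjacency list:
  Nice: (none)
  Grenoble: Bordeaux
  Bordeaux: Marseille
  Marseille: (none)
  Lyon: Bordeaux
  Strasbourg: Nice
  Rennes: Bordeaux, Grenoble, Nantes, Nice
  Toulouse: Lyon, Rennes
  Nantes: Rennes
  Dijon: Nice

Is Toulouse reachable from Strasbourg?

Explore from Strasbourg.
Distance 1: reach Nice.
The search from Strasbourg is exhausted; no directed path reaches Toulouse.

No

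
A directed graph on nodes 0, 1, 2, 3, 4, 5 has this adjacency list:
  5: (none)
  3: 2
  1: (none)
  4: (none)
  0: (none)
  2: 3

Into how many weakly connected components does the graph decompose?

5

From 0: component {0}.
From 1: component {1}.
From 2: component {2, 3}.
From 4: component {4}.
From 5: component {5}.
That's 5 components.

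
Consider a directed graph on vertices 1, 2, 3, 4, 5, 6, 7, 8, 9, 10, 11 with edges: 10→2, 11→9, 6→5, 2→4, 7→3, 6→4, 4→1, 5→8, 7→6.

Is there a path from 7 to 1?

Yes

Explore from 7.
Distance 1: reach 3, 6.
Distance 2: reach 4, 5.
Distance 3: reach 1, 8.
Found 1.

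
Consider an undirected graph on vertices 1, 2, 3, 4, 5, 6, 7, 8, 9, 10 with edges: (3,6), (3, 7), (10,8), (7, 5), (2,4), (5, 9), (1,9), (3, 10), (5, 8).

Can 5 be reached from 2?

No

Explore from 2.
Distance 1: reach 4.
The search is exhausted without reaching 5; it lies in a different component.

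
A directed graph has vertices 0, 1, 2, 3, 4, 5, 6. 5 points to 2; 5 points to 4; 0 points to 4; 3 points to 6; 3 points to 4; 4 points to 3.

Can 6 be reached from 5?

Explore from 5.
Distance 1: reach 2, 4.
Distance 2: reach 3.
Distance 3: reach 6.
Found 6.

Yes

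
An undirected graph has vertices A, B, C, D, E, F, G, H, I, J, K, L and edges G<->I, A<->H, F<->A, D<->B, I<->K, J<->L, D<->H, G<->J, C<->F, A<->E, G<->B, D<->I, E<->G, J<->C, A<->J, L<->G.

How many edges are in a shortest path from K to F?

Distance 0: K.
Distance 1: I.
Distance 2: D, G.
Distance 3: B, E, H, J, L.
Distance 4: A, C.
Distance 5: F — contains F.

5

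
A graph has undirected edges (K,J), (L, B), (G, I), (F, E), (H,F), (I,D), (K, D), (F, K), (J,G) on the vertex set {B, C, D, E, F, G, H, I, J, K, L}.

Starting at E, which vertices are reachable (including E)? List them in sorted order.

D, E, F, G, H, I, J, K

Start at E.
Its neighbours: F.
Then their neighbours: H, K.
Then next layer: D, J.
Then next layer: G, I.
Nothing further is reachable.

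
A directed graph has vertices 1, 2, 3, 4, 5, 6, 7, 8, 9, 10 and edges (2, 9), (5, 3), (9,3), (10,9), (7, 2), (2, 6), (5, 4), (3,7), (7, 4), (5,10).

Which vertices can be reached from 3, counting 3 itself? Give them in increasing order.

2, 3, 4, 6, 7, 9

Start at 3.
Its neighbours: 7.
Then their neighbours: 2, 4.
Then next layer: 6, 9.
Nothing further is reachable.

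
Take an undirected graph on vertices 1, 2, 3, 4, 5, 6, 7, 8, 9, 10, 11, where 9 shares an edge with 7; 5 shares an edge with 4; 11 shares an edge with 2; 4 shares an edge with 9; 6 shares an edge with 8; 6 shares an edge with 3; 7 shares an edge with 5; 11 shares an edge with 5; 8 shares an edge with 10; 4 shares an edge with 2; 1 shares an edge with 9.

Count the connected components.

From 1: component {1, 2, 4, 5, 7, 9, 11}.
From 3: component {3, 6, 8, 10}.
That's 2 components.

2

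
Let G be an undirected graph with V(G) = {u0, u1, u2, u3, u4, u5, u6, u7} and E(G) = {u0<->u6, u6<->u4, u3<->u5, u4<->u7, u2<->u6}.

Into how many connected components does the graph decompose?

From u0: component {u0, u2, u4, u6, u7}.
From u1: component {u1}.
From u3: component {u3, u5}.
That's 3 components.

3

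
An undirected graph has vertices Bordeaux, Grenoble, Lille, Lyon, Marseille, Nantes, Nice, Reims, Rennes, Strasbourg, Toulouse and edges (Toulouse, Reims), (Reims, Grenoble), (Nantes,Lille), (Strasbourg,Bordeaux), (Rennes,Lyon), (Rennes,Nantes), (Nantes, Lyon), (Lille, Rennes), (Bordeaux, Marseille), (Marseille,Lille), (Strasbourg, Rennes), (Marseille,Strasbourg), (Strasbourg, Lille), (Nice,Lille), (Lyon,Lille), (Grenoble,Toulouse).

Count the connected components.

From Bordeaux: component {Bordeaux, Lille, Lyon, Marseille, Nantes, Nice, Rennes, Strasbourg}.
From Grenoble: component {Grenoble, Reims, Toulouse}.
That's 2 components.

2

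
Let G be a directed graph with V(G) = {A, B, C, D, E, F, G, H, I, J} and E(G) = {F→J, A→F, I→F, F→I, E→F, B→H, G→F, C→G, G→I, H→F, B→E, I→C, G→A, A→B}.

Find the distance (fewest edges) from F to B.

5

Distance 0: F.
Distance 1: I, J.
Distance 2: C.
Distance 3: G.
Distance 4: A.
Distance 5: B — contains B.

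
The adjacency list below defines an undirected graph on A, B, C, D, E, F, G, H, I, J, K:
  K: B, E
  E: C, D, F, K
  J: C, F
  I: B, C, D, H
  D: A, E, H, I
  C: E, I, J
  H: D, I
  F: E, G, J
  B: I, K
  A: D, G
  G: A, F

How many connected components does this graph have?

1

From A: component {A, B, C, D, E, F, G, H, I, J, K}.
That's 1 component.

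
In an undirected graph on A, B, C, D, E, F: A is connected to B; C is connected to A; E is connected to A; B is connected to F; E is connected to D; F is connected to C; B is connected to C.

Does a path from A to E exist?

Yes

Explore from A.
Distance 1: reach B, C, E.
Found E.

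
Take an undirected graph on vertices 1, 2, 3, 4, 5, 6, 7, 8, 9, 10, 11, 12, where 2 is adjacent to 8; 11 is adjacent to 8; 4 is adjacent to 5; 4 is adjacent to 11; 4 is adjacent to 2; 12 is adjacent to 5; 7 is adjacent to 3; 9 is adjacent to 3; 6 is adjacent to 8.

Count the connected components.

4

From 1: component {1}.
From 2: component {2, 4, 5, 6, 8, 11, 12}.
From 3: component {3, 7, 9}.
From 10: component {10}.
That's 4 components.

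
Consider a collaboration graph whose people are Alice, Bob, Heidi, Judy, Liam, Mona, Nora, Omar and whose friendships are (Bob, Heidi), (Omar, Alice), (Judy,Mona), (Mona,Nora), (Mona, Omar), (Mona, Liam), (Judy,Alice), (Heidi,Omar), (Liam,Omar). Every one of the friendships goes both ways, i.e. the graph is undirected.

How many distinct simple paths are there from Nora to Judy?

Nora–Mona–Judy
Nora–Mona–Liam–Omar–Alice–Judy
Nora–Mona–Omar–Alice–Judy

3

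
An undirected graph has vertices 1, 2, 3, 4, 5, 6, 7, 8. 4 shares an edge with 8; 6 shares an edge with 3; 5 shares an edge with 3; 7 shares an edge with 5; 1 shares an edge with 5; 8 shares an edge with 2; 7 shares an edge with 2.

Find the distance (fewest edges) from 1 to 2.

3

Distance 0: 1.
Distance 1: 5.
Distance 2: 3, 7.
Distance 3: 2, 6 — contains 2.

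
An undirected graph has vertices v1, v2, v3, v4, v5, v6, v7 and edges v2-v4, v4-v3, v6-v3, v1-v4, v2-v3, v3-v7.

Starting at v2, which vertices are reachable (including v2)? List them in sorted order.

Start at v2.
Its neighbours: v3, v4.
Then their neighbours: v1, v6, v7.
Nothing further is reachable.

v1, v2, v3, v4, v6, v7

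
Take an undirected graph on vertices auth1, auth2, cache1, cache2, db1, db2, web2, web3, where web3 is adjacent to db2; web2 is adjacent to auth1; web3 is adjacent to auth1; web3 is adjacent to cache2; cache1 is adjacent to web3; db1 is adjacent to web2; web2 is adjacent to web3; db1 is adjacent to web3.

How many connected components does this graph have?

2

From auth1: component {auth1, cache1, cache2, db1, db2, web2, web3}.
From auth2: component {auth2}.
That's 2 components.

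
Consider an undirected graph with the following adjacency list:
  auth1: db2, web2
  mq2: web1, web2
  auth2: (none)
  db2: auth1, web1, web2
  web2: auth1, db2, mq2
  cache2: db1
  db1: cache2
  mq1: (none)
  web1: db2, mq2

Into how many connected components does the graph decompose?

From auth1: component {auth1, db2, mq2, web1, web2}.
From auth2: component {auth2}.
From cache2: component {cache2, db1}.
From mq1: component {mq1}.
That's 4 components.

4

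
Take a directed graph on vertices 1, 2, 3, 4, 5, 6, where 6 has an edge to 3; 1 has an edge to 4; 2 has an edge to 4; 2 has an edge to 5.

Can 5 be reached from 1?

Explore from 1.
Distance 1: reach 4.
The search from 1 is exhausted; no directed path reaches 5.

No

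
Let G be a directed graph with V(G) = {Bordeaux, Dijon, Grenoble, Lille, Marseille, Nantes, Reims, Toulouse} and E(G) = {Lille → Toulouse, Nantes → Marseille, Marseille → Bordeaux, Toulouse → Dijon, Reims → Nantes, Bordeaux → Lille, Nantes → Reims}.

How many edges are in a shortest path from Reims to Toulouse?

5

Distance 0: Reims.
Distance 1: Nantes.
Distance 2: Marseille.
Distance 3: Bordeaux.
Distance 4: Lille.
Distance 5: Toulouse — contains Toulouse.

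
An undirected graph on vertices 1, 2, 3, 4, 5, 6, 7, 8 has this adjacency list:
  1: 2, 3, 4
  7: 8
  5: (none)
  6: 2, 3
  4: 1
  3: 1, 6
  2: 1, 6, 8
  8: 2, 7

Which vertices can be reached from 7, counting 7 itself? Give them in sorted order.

Start at 7.
Its neighbours: 8.
Then their neighbours: 2.
Then next layer: 1, 6.
Then next layer: 3, 4.
Nothing further is reachable.

1, 2, 3, 4, 6, 7, 8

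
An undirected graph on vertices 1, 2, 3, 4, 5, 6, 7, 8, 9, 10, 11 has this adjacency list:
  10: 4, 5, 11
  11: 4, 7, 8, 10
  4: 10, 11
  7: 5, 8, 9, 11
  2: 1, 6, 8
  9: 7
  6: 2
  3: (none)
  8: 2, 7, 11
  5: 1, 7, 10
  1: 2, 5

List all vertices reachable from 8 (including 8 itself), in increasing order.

Start at 8.
Its neighbours: 2, 7, 11.
Then their neighbours: 1, 4, 5, 6, 9, 10.
Nothing further is reachable.

1, 2, 4, 5, 6, 7, 8, 9, 10, 11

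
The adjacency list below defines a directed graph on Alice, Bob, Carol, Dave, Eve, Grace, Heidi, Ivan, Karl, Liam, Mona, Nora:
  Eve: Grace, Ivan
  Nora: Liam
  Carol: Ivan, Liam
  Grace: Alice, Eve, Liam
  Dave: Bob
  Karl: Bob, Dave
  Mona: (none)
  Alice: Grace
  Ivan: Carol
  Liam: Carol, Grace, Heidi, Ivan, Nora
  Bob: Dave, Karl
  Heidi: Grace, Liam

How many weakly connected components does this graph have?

From Alice: component {Alice, Carol, Eve, Grace, Heidi, Ivan, Liam, Nora}.
From Bob: component {Bob, Dave, Karl}.
From Mona: component {Mona}.
That's 3 components.

3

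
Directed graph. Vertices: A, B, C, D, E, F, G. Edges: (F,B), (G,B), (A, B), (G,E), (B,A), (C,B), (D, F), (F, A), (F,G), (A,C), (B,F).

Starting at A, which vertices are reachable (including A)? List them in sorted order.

Start at A.
Its neighbours: B, C.
Then their neighbours: F.
Then next layer: G.
Then next layer: E.
Nothing further is reachable.

A, B, C, E, F, G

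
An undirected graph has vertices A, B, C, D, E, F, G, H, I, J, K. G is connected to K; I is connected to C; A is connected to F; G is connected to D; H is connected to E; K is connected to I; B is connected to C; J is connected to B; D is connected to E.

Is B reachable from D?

Explore from D.
Distance 1: reach E, G.
Distance 2: reach H, K.
Distance 3: reach I.
Distance 4: reach C.
Distance 5: reach B.
Found B.

Yes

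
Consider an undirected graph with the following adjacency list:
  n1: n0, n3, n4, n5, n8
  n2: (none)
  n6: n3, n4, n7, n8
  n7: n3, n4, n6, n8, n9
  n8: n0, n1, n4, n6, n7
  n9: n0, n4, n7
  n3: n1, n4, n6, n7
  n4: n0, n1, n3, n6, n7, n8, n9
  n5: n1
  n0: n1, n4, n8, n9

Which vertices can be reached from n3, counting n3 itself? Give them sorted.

Start at n3.
Its neighbours: n1, n4, n6, n7.
Then their neighbours: n0, n5, n8, n9.
Nothing further is reachable.

n0, n1, n3, n4, n5, n6, n7, n8, n9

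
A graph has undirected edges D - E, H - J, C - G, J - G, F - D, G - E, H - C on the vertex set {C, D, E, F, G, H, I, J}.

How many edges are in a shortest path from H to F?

5

Distance 0: H.
Distance 1: C, J.
Distance 2: G.
Distance 3: E.
Distance 4: D.
Distance 5: F — contains F.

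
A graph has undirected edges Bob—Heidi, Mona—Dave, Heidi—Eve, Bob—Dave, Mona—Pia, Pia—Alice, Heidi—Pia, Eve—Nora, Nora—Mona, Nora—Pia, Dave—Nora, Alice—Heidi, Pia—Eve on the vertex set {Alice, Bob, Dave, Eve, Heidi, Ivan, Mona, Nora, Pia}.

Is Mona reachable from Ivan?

Ivan has no edges, so nothing is reachable from it.

No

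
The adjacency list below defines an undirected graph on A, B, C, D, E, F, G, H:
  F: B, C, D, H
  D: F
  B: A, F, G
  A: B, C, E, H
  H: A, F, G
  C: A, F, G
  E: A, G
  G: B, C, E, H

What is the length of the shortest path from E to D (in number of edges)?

Distance 0: E.
Distance 1: A, G.
Distance 2: B, C, H.
Distance 3: F.
Distance 4: D — contains D.

4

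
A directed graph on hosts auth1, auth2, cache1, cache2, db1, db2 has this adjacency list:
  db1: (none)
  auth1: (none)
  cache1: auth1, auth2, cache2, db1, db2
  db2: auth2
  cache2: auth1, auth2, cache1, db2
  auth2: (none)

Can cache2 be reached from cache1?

Explore from cache1.
Distance 1: reach auth1, auth2, cache2, db1, db2.
Found cache2.

Yes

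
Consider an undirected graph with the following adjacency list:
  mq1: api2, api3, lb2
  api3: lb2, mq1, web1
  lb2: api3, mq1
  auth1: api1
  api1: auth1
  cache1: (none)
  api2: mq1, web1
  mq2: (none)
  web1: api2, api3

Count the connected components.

From api1: component {api1, auth1}.
From api2: component {api2, api3, lb2, mq1, web1}.
From cache1: component {cache1}.
From mq2: component {mq2}.
That's 4 components.

4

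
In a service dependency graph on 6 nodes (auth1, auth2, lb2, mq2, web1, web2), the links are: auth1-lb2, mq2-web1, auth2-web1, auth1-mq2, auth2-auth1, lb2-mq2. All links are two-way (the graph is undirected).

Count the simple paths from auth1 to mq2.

3

auth1–auth2–web1–mq2
auth1–lb2–mq2
auth1–mq2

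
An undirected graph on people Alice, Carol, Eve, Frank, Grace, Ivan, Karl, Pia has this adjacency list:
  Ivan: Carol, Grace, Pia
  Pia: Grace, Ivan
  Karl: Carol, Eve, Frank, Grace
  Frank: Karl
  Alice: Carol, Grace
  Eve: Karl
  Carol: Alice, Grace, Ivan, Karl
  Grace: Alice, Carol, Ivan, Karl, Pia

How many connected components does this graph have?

From Alice: component {Alice, Carol, Eve, Frank, Grace, Ivan, Karl, Pia}.
That's 1 component.

1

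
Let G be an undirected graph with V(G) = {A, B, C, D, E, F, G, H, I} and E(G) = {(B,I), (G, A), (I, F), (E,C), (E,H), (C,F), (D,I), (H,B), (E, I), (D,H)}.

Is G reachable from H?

No

Explore from H.
Distance 1: reach B, D, E.
Distance 2: reach C, I.
Distance 3: reach F.
The search is exhausted without reaching G; it lies in a different component.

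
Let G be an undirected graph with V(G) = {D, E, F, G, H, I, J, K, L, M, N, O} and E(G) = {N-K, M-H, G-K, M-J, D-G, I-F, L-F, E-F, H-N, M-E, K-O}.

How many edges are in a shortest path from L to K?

6

Distance 0: L.
Distance 1: F.
Distance 2: E, I.
Distance 3: M.
Distance 4: H, J.
Distance 5: N.
Distance 6: K — contains K.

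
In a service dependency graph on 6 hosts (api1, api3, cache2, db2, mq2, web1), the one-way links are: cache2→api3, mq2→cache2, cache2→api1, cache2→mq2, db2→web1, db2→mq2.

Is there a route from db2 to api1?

Explore from db2.
Distance 1: reach mq2, web1.
Distance 2: reach cache2.
Distance 3: reach api1, api3.
Found api1.

Yes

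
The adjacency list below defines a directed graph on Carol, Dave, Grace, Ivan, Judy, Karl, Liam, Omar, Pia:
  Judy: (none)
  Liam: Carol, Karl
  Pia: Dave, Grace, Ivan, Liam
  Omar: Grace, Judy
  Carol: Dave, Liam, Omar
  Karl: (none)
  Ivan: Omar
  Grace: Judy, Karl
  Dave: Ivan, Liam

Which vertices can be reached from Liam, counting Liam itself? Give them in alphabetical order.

Start at Liam.
Its neighbours: Carol, Karl.
Then their neighbours: Dave, Omar.
Then next layer: Grace, Ivan, Judy.
Nothing further is reachable.

Carol, Dave, Grace, Ivan, Judy, Karl, Liam, Omar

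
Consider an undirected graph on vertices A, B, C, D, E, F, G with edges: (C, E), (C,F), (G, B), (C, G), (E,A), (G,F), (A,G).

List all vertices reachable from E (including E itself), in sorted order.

A, B, C, E, F, G

Start at E.
Its neighbours: A, C.
Then their neighbours: F, G.
Then next layer: B.
Nothing further is reachable.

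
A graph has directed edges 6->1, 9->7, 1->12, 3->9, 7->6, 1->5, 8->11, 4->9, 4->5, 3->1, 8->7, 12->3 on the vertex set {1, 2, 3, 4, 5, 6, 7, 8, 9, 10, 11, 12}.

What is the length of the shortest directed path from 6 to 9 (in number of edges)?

4

Distance 0: 6.
Distance 1: 1.
Distance 2: 5, 12.
Distance 3: 3.
Distance 4: 9 — contains 9.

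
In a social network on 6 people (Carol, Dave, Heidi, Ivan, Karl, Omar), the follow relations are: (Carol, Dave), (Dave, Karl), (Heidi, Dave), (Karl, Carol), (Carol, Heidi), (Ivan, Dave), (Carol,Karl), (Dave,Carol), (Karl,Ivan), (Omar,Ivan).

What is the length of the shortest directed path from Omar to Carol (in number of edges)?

Distance 0: Omar.
Distance 1: Ivan.
Distance 2: Dave.
Distance 3: Carol, Karl — contains Carol.

3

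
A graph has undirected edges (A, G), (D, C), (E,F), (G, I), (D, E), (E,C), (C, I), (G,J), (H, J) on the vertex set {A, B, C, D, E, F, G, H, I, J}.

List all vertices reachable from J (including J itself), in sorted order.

A, C, D, E, F, G, H, I, J

Start at J.
Its neighbours: G, H.
Then their neighbours: A, I.
Then next layer: C.
Then next layer: D, E.
Then next layer: F.
Nothing further is reachable.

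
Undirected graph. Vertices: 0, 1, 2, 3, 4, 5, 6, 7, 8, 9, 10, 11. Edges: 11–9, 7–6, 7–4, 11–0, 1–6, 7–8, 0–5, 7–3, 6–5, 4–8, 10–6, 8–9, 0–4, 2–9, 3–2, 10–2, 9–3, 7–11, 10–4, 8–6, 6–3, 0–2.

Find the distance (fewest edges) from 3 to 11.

Distance 0: 3.
Distance 1: 2, 6, 7, 9.
Distance 2: 0, 1, 4, 5, 8, 10, 11 — contains 11.

2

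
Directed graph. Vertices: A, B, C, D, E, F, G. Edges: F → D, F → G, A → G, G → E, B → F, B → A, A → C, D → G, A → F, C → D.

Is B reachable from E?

No

E has no outgoing edges, so nothing is reachable from it.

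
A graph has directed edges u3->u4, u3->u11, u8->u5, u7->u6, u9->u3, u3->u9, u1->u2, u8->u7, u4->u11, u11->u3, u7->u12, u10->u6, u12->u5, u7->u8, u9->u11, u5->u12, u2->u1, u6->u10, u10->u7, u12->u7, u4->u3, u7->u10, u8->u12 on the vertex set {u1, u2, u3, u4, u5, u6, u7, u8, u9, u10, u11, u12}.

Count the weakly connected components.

3

From u1: component {u1, u2}.
From u3: component {u3, u4, u9, u11}.
From u5: component {u5, u6, u7, u8, u10, u12}.
That's 3 components.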